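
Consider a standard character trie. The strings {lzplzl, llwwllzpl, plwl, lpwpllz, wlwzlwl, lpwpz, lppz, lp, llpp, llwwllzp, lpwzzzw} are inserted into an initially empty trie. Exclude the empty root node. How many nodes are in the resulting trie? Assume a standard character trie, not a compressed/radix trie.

40

For each word, the new-node count is its length minus the longest prefix already in the trie:
  "lzplzl" → 6 new (l, z, p, l, z, l)
  "llwwllzpl" → prefix "l" already present; 8 new (l, w, w, l, l, z, p, l)
  "plwl" → 4 new (p, l, w, l)
  "lpwpllz" → prefix "l" already present; 6 new (p, w, p, l, l, z)
  "wlwzlwl" → 7 new (w, l, w, z, l, w, l)
  "lpwpz" → prefix "lpwp" already present; 1 new (z)
  "lppz" → prefix "lp" already present; 2 new (p, z)
  "lp" → prefix "lp" already present; 0 new (none)
  "llpp" → prefix "ll" already present; 2 new (p, p)
  "llwwllzp" → prefix "llwwllzp" already present; 0 new (none)
  "lpwzzzw" → prefix "lpw" already present; 4 new (z, z, z, w)
Total nodes = 6 + 8 + 4 + 6 + 7 + 1 + 2 + 0 + 2 + 0 + 4 = 40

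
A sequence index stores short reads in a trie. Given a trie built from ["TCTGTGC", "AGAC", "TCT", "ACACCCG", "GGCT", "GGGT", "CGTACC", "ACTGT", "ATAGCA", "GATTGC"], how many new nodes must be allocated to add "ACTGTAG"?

Walking "ACTGTAG" from the root, the first 5 characters ("ACTGT") follow existing edges; "A" is the first miss.
New nodes needed: |"ACTGTAG"| − 5 = 7 − 5 = 2.

2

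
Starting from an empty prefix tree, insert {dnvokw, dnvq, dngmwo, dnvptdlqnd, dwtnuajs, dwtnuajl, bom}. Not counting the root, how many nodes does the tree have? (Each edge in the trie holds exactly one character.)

29

Trie structure (* marks end of a word):
(root)
├─ b
│  └─ o
│     └─ m *
└─ d
   ├─ n
   │  ├─ g
   │  │  └─ m
   │  │     └─ w
   │  │        └─ o *
   │  └─ v
   │     ├─ o
   │     │  └─ k
   │     │     └─ w *
   │     ├─ p
   │     │  └─ t
   │     │     └─ d
   │     │        └─ l
   │     │           └─ q
   │     │              └─ n
   │     │                 └─ d *
   │     └─ q *
   └─ w
      └─ t
         └─ n
            └─ u
               └─ a
                  └─ j
                     ├─ l *
                     └─ s *
Counting every labelled node above: 29.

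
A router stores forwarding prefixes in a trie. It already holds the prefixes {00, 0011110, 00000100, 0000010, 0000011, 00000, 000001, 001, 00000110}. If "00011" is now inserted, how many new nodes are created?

2

Walking "00011" from the root, the first 3 characters ("000") follow existing edges; "1" is the first miss.
So 5 − 3 = 2 new nodes.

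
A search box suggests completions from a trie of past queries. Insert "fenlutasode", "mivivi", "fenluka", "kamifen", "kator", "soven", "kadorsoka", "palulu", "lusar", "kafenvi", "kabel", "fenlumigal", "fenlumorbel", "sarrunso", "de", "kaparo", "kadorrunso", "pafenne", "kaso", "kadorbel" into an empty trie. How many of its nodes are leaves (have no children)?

A leaf is a node with no children — equivalently, the end of a word that is not a proper prefix of any other stored word.
Those words: "de", "fenluka", "fenlumigal", "fenlumorbel", "fenlutasode", "kabel", "kadorbel", "kadorrunso", "kadorsoka", "kafenvi", "kamifen", "kaparo", "kaso", "kator", "lusar", "mivivi", "pafenne", "palulu", "sarrunso", "soven"
Leaf count: 20

20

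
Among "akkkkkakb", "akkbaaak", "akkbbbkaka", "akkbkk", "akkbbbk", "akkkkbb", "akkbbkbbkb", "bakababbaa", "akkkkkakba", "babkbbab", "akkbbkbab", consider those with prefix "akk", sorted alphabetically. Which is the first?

DFS of the "akk" subtree visits, in order: "akkbaaak", "akkbbbk", "akkbbbkaka", "akkbbkbab", "akkbbkbbkb", "akkbkk", "akkkkbb", "akkkkkakb", "akkkkkakba"
Position 1: akkbaaak

akkbaaak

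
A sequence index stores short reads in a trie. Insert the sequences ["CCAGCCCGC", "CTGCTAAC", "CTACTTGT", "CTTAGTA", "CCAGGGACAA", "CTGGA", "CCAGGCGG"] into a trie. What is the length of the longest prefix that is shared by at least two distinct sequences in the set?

5

Look for the deepest trie node that still has at least two words in its subtree.
"CCAGGCGG" and "CCAGGGACAA" agree on "CCAGG" (5 characters) before diverging; nothing deeper is shared.
Longest shared-prefix length: 5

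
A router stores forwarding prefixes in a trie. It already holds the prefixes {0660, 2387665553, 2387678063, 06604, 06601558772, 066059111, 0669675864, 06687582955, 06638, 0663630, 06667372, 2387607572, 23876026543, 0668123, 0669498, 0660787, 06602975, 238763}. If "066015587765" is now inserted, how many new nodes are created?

"0660155877" is already a path in the trie; the remaining "65" must be added.
New nodes needed: |"066015587765"| − 10 = 12 − 10 = 2.

2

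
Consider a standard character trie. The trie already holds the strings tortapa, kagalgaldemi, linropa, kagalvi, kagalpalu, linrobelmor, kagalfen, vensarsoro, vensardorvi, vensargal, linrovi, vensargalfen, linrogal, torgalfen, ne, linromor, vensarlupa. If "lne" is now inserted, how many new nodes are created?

"l" is already a path in the trie; the remaining "ne" must be added.
So 3 − 1 = 2 new nodes.

2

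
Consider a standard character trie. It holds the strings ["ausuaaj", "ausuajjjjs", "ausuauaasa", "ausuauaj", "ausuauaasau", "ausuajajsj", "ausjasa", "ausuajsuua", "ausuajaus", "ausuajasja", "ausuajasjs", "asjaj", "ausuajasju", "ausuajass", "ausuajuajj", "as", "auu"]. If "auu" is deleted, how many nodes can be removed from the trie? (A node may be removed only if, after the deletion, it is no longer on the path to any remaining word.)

After clearing the end-marker at "auu", prune upward until reaching a node still needed by another word.
The suffix "u" (1 node) is used only by "auu"; the node for "au" still has the child "s", so pruning stops there.
Nodes removed: 1

1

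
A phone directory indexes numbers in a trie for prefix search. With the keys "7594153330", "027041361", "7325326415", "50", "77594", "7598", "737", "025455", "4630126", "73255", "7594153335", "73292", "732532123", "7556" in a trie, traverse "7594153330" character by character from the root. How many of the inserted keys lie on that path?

Walk "7594153330" from the root; an end-of-word marker is hit whenever a stored word is a prefix of "7594153330".
Prefixes of the query that are stored words: "7594153330"
Count: 1

1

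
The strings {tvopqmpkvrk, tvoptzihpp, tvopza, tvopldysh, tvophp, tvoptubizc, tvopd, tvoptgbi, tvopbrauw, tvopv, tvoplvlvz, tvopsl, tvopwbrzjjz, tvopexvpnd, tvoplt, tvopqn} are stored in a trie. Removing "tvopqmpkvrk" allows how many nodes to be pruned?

After clearing the end-marker at "tvopqmpkvrk", prune upward until reaching a node still needed by another word.
The suffix "mpkvrk" (6 nodes) is used only by "tvopqmpkvrk"; the node for "tvopq" still has the child "n", so pruning stops there.
Nodes removed: 6

6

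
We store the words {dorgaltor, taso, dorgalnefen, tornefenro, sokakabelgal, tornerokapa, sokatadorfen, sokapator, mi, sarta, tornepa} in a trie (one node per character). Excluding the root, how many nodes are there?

Trace insertions, counting only characters that open a new branch:
  "dorgaltor" → 9 new (d, o, r, g, a, l, t, o, r)
  "taso" → 4 new (t, a, s, o)
  "dorgalnefen" → prefix "dorgal" already present; 5 new (n, e, f, e, n)
  "tornefenro" → prefix "t" already present; 9 new (o, r, n, e, f, e, n, r, o)
  "sokakabelgal" → 12 new (s, o, k, a, k, a, b, e, l, g, a, l)
  "tornerokapa" → prefix "torne" already present; 6 new (r, o, k, a, p, a)
  "sokatadorfen" → prefix "soka" already present; 8 new (t, a, d, o, r, f, e, n)
  "sokapator" → prefix "soka" already present; 5 new (p, a, t, o, r)
  "mi" → 2 new (m, i)
  "sarta" → prefix "s" already present; 4 new (a, r, t, a)
  "tornepa" → prefix "torne" already present; 2 new (p, a)
Total nodes = 9 + 4 + 5 + 9 + 12 + 6 + 8 + 5 + 2 + 4 + 2 = 66

66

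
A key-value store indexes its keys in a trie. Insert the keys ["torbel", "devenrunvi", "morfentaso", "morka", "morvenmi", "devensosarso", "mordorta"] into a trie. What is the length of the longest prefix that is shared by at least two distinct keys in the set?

5

Equivalently: take the maximum, over all pairs, of their longest common prefix length.
e.g. "devenrunvi" and "devensosarso" share the prefix "deven" of length 5; no pair shares a longer one.
Longest shared-prefix length: 5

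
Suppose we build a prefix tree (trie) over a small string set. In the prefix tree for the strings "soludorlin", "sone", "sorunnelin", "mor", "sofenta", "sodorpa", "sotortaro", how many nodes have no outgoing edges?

7

Leaves are exactly the stored words that no other stored word extends.
Those words: "mor", "sodorpa", "sofenta", "soludorlin", "sone", "sorunnelin", "sotortaro"
Leaf count: 7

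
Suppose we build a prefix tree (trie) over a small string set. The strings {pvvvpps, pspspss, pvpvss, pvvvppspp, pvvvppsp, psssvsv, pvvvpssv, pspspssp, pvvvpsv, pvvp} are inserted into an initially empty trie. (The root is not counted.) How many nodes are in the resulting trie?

Trace insertions, counting only characters that open a new branch:
  "pvvvpps" → 7 new (p, v, v, v, p, p, s)
  "pspspss" → prefix "p" already present; 6 new (s, p, s, p, s, s)
  "pvpvss" → prefix "pv" already present; 4 new (p, v, s, s)
  "pvvvppspp" → prefix "pvvvpps" already present; 2 new (p, p)
  "pvvvppsp" → prefix "pvvvppsp" already present; 0 new (none)
  "psssvsv" → prefix "ps" already present; 5 new (s, s, v, s, v)
  "pvvvpssv" → prefix "pvvvp" already present; 3 new (s, s, v)
  "pspspssp" → prefix "pspspss" already present; 1 new (p)
  "pvvvpsv" → prefix "pvvvps" already present; 1 new (v)
  "pvvp" → prefix "pvv" already present; 1 new (p)
Total nodes = 7 + 6 + 4 + 2 + 0 + 5 + 3 + 1 + 1 + 1 = 30

30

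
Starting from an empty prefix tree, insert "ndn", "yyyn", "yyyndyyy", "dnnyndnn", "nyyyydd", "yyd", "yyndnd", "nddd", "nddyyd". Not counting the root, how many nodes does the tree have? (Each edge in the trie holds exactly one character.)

Count nodes per top-level branch (shared prefixes stored once):
  'd'-branch (dnnyndnn): 8 nodes
  'n'-branch (nddd, nddyyd, ndn, nyyyydd): 14 nodes
  'y'-branch (yyd, yyndnd, yyyn, yyyndyyy): 13 nodes
Sum: 35

35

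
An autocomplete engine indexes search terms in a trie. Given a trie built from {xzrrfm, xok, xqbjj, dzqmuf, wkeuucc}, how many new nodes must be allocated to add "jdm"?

3

Nothing in the trie begins with "j"; the whole of "jdm" is new.
3 − 0 = 3 new nodes.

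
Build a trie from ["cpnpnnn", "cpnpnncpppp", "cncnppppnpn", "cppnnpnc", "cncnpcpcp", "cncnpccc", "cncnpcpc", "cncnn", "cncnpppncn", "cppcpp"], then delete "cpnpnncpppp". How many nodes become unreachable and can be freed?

5

A node on "cpnpnncpppp"'s path can go only if nothing else ends at it or branches off below it.
The suffix "cpppp" (5 nodes) is used only by "cpnpnncpppp"; the node for "cpnpnn" still has the child "n", so pruning stops there.
Nodes removed: 5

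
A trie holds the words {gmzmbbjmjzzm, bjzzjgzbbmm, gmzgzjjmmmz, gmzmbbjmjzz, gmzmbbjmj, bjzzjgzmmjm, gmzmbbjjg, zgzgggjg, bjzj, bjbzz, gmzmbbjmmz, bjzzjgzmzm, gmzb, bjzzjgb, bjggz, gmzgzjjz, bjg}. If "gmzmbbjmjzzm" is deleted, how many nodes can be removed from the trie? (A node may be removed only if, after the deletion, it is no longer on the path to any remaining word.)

1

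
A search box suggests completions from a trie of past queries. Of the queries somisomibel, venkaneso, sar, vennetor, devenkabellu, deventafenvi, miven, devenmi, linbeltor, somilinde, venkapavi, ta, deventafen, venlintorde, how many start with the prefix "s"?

3

Walk to "s"; the words in its subtree are exactly those with that prefix.
Words under "s": sar, somilinde, somisomibel
Count: 3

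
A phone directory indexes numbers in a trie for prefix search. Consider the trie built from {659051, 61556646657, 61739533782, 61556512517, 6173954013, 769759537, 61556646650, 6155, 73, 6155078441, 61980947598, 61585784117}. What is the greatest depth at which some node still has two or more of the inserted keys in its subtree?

10

Equivalently: take the maximum, over all pairs, of their longest common prefix length.
e.g. "61556646650" and "61556646657" share the prefix "6155664665" of length 10; no pair shares a longer one.
Longest shared-prefix length: 10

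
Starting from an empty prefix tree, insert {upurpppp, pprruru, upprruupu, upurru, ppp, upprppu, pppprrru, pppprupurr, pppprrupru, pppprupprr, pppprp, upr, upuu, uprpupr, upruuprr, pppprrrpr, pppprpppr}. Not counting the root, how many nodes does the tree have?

Count nodes per top-level branch (shared prefixes stored once):
  'p'-branch (ppp, pppprp, pppprpppr, pppprrrpr, pppprrru, pppprrupru, pppprupprr, pppprupurr, pprruru): 31 nodes
  'u'-branch (upprppu, upprruupu, upr, uprpupr, upruuprr, upurpppp, upurru, upuu): 31 nodes
Sum: 62

62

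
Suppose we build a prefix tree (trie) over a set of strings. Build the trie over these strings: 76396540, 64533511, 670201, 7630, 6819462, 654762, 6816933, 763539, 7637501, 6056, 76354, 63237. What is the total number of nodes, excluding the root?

Insert word by word; a character creates a node only if that edge doesn't already exist:
  "76396540" → 8 new (7, 6, 3, 9, 6, 5, 4, 0)
  "64533511" → 8 new (6, 4, 5, 3, 3, 5, 1, 1)
  "670201" → prefix "6" already present; 5 new (7, 0, 2, 0, 1)
  "7630" → prefix "763" already present; 1 new (0)
  "6819462" → prefix "6" already present; 6 new (8, 1, 9, 4, 6, 2)
  "654762" → prefix "6" already present; 5 new (5, 4, 7, 6, 2)
  "6816933" → prefix "681" already present; 4 new (6, 9, 3, 3)
  "763539" → prefix "763" already present; 3 new (5, 3, 9)
  "7637501" → prefix "763" already present; 4 new (7, 5, 0, 1)
  "6056" → prefix "6" already present; 3 new (0, 5, 6)
  "76354" → prefix "7635" already present; 1 new (4)
  "63237" → prefix "6" already present; 4 new (3, 2, 3, 7)
Total nodes = 8 + 8 + 5 + 1 + 6 + 5 + 4 + 3 + 4 + 3 + 1 + 4 = 52

52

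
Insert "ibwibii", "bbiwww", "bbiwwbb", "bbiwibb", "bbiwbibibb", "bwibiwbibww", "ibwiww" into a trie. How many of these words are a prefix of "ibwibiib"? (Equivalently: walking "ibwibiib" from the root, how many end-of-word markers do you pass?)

Walk "ibwibiib" from the root; an end-of-word marker is hit whenever a stored word is a prefix of "ibwibiib".
Prefixes of the query that are stored words: "ibwibii"
Count: 1

1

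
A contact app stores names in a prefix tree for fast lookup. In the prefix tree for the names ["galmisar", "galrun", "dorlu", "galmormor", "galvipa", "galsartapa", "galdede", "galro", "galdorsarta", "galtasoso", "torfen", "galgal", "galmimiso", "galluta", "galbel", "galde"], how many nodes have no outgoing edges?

15

Leaves are exactly the stored words that no other stored word extends.
Those words: "dorlu", "galbel", "galdede", "galdorsarta", "galgal", "galluta", "galmimiso", "galmisar", "galmormor", "galro", "galrun", "galsartapa", "galtasoso", "galvipa", "torfen"
Leaf count: 15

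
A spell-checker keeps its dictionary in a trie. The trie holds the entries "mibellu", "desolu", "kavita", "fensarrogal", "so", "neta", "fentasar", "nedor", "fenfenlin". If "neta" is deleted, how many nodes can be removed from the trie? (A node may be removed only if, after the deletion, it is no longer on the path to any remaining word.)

After clearing the end-marker at "neta", prune upward until reaching a node still needed by another word.
The suffix "ta" (2 nodes) is used only by "neta"; the node for "ne" still has the child "d", so pruning stops there.
Nodes removed: 2

2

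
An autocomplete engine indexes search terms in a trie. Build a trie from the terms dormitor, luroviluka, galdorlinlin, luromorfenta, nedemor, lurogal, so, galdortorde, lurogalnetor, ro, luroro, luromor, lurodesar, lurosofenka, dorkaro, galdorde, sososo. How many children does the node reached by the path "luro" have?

Walk "luro" from the root, arriving at one node.
Distinct next characters after "luro": d, g, m, r, s, v.
That node has 6 child edges.

6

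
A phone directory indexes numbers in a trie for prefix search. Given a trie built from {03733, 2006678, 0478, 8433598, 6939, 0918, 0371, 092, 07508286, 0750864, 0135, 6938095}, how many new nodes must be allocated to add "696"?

1

Walking "696" from the root, the first 2 characters ("69") follow existing edges; "6" is the first miss.
New nodes needed: |"696"| − 2 = 3 − 2 = 1.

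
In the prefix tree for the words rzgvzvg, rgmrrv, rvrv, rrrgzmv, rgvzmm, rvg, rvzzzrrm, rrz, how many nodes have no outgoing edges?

A leaf is a node with no children — equivalently, the end of a word that is not a proper prefix of any other stored word.
Those words: "rgmrrv", "rgvzmm", "rrrgzmv", "rrz", "rvg", "rvrv", "rvzzzrrm", "rzgvzvg"
Leaf count: 8

8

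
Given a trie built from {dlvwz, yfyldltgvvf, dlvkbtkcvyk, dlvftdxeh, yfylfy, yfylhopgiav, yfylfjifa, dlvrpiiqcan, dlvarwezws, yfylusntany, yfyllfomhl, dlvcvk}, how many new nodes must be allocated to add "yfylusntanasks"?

"yfylusntan" is already a path in the trie; the remaining "asks" must be added.
So 14 − 10 = 4 new nodes.

4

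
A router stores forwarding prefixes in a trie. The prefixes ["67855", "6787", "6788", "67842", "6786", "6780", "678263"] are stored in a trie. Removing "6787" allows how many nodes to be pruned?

A node on "6787"'s path can go only if nothing else ends at it or branches off below it.
The suffix "7" (1 node) is used only by "6787"; the node for "678" still has the child "5", so pruning stops there.
Nodes removed: 1

1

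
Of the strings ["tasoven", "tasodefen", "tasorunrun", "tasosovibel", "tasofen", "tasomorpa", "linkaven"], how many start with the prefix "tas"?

6

Traverse to the node for "tas", then collect every word in that subtree.
Matches: "tasodefen", "tasofen", "tasomorpa", "tasorunrun", "tasosovibel", "tasoven"
Count: 6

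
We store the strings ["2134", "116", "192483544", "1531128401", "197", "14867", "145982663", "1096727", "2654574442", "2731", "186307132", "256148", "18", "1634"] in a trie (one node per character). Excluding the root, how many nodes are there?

70

For each word, the new-node count is its length minus the longest prefix already in the trie:
  "2134" → 4 new (2, 1, 3, 4)
  "116" → 3 new (1, 1, 6)
  "192483544" → prefix "1" already present; 8 new (9, 2, 4, 8, 3, 5, 4, 4)
  "1531128401" → prefix "1" already present; 9 new (5, 3, 1, 1, 2, 8, 4, 0, 1)
  "197" → prefix "19" already present; 1 new (7)
  "14867" → prefix "1" already present; 4 new (4, 8, 6, 7)
  "145982663" → prefix "14" already present; 7 new (5, 9, 8, 2, 6, 6, 3)
  "1096727" → prefix "1" already present; 6 new (0, 9, 6, 7, 2, 7)
  "2654574442" → prefix "2" already present; 9 new (6, 5, 4, 5, 7, 4, 4, 4, 2)
  "2731" → prefix "2" already present; 3 new (7, 3, 1)
  "186307132" → prefix "1" already present; 8 new (8, 6, 3, 0, 7, 1, 3, 2)
  "256148" → prefix "2" already present; 5 new (5, 6, 1, 4, 8)
  "18" → prefix "18" already present; 0 new (none)
  "1634" → prefix "1" already present; 3 new (6, 3, 4)
Total nodes = 4 + 3 + 8 + 9 + 1 + 4 + 7 + 6 + 9 + 3 + 8 + 5 + 0 + 3 = 70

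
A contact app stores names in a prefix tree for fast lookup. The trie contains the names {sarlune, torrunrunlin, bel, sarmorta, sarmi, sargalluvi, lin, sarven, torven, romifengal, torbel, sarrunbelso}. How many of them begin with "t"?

Traverse to the node for "t", then collect every word in that subtree.
Words under "t": torbel, torrunrunlin, torven
Count: 3

3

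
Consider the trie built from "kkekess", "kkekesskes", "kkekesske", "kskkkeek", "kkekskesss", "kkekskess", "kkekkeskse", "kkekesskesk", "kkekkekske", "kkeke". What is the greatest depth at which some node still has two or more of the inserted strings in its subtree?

Equivalently: take the maximum, over all pairs, of their longest common prefix length.
e.g. "kkekesskes" and "kkekesskesk" share the prefix "kkekesskes" of length 10; no pair shares a longer one.
Longest shared-prefix length: 10

10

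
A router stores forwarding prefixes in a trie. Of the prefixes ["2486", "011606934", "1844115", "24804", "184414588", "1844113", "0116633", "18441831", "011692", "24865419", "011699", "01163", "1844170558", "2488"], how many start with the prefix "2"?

4

Walk to "2"; the words in its subtree are exactly those with that prefix.
Words under "2": 24804, 2486, 24865419, 2488
Count: 4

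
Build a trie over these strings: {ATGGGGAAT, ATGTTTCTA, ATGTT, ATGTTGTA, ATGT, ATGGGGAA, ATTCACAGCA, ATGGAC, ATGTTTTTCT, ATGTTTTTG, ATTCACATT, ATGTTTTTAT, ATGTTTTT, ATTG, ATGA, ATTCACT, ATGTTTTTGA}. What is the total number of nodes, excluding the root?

41

Insert word by word; a character creates a node only if that edge doesn't already exist:
  "ATGGGGAAT" → 9 new (A, T, G, G, G, G, A, A, T)
  "ATGTTTCTA" → prefix "ATG" already present; 6 new (T, T, T, C, T, A)
  "ATGTT" → prefix "ATGTT" already present; 0 new (none)
  "ATGTTGTA" → prefix "ATGTT" already present; 3 new (G, T, A)
  "ATGT" → prefix "ATGT" already present; 0 new (none)
  "ATGGGGAA" → prefix "ATGGGGAA" already present; 0 new (none)
  "ATTCACAGCA" → prefix "AT" already present; 8 new (T, C, A, C, A, G, C, A)
  "ATGGAC" → prefix "ATGG" already present; 2 new (A, C)
  "ATGTTTTTCT" → prefix "ATGTTT" already present; 4 new (T, T, C, T)
  "ATGTTTTTG" → prefix "ATGTTTTT" already present; 1 new (G)
  "ATTCACATT" → prefix "ATTCACA" already present; 2 new (T, T)
  "ATGTTTTTAT" → prefix "ATGTTTTT" already present; 2 new (A, T)
  "ATGTTTTT" → prefix "ATGTTTTT" already present; 0 new (none)
  "ATTG" → prefix "ATT" already present; 1 new (G)
  "ATGA" → prefix "ATG" already present; 1 new (A)
  "ATTCACT" → prefix "ATTCAC" already present; 1 new (T)
  "ATGTTTTTGA" → prefix "ATGTTTTTG" already present; 1 new (A)
Total nodes = 9 + 6 + 0 + 3 + 0 + 0 + 8 + 2 + 4 + 1 + 2 + 2 + 0 + 1 + 1 + 1 + 1 = 41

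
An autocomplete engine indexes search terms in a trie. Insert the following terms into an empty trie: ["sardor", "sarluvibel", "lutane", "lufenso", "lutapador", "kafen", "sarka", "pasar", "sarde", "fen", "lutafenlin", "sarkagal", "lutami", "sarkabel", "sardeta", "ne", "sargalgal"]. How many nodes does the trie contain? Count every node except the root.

69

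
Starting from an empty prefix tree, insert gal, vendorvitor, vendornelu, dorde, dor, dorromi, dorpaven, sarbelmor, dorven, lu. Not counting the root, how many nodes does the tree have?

46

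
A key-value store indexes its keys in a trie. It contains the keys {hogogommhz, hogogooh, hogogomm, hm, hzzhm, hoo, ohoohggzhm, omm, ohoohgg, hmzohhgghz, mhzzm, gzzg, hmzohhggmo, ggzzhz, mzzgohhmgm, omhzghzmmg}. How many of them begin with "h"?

8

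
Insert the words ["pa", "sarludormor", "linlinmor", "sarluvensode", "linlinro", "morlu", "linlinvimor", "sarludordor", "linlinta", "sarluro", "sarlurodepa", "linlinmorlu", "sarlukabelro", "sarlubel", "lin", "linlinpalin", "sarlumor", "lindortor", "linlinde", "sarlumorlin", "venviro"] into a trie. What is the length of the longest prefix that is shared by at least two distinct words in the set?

Look for the deepest trie node that still has at least two words in its subtree.
e.g. "linlinmor" and "linlinmorlu" share the prefix "linlinmor" of length 9; no pair shares a longer one.
Longest shared-prefix length: 9

9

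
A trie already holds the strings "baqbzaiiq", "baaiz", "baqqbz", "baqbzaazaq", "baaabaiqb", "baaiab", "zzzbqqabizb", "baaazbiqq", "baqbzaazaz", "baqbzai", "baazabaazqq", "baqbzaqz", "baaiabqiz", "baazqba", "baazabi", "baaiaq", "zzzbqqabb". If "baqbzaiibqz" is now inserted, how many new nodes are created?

The longest prefix of "baqbzaiibqz" already in the trie is "baqbzaii" (length 8).
So 11 − 8 = 3 new nodes.

3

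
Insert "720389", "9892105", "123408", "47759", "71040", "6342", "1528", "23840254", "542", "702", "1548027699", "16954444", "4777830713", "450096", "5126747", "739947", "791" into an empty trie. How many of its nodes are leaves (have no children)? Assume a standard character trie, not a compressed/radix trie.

17

A leaf is a node with no children — equivalently, the end of a word that is not a proper prefix of any other stored word.
Those words: "123408", "1528", "1548027699", "16954444", "23840254", "450096", "47759", "4777830713", "5126747", "542", "6342", "702", "71040", "720389", "739947", "791", "9892105"
Leaf count: 17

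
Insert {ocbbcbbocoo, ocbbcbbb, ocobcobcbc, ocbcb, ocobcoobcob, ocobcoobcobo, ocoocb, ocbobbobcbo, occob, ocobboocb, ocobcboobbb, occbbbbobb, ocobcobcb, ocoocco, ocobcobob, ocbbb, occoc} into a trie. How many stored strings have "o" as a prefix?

Traverse to the node for "o", then collect every word in that subtree.
Matches: "ocbbb", "ocbbcbbb", "ocbbcbbocoo", "ocbcb", "ocbobbobcbo", "occbbbbobb", "occob", "occoc", "ocobboocb", "ocobcboobbb", "ocobcobcb", "ocobcobcbc", "ocobcobob", "ocobcoobcob", "ocobcoobcobo", "ocoocb", "ocoocco"
Count: 17

17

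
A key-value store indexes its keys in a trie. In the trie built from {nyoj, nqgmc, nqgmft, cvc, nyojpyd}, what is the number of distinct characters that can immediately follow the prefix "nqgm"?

The children of the "nqgm" node are the distinct next characters among strings starting with "nqgm".
Characters that immediately follow "nqgm" among the stored strings: {c, f}.
That node has 2 child edges.

2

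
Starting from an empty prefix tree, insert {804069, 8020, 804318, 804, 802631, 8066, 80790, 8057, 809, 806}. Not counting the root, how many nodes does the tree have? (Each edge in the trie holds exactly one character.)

Count nodes per top-level branch (shared prefixes stored once):
  '8'-branch (8020, 802631, 804, 804069, 804318, 8057, 806, 8066, 80790, 809): 22 nodes
Sum: 22

22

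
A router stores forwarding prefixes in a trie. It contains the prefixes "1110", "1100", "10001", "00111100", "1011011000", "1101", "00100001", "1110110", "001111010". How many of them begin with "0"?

Walk to "0"; the words in its subtree are exactly those with that prefix.
Matches: "00100001", "00111100", "001111010"
Count: 3

3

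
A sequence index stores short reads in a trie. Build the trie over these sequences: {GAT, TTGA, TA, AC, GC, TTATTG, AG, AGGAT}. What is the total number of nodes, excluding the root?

Trace insertions, counting only characters that open a new branch:
  "GAT" → 3 new (G, A, T)
  "TTGA" → 4 new (T, T, G, A)
  "TA" → prefix "T" already present; 1 new (A)
  "AC" → 2 new (A, C)
  "GC" → prefix "G" already present; 1 new (C)
  "TTATTG" → prefix "TT" already present; 4 new (A, T, T, G)
  "AG" → prefix "A" already present; 1 new (G)
  "AGGAT" → prefix "AG" already present; 3 new (G, A, T)
Total nodes = 3 + 4 + 1 + 2 + 1 + 4 + 1 + 3 = 19

19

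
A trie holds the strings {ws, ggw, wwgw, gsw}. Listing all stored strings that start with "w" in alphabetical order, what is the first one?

ws

Words with prefix "w", in lexicographic order: "ws", "wwgw"
Position 1: ws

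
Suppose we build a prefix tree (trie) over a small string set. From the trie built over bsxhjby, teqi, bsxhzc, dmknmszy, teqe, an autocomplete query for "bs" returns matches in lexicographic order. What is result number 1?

bsxhjby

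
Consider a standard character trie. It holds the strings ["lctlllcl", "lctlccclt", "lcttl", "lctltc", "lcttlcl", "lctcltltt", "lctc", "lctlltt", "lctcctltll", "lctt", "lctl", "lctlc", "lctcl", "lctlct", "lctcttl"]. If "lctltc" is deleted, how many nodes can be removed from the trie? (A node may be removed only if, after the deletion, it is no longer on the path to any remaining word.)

2

A node on "lctltc"'s path can go only if nothing else ends at it or branches off below it.
The suffix "tc" (2 nodes) is used only by "lctltc"; the node for "lctl" still has the child "l", so pruning stops there.
Nodes removed: 2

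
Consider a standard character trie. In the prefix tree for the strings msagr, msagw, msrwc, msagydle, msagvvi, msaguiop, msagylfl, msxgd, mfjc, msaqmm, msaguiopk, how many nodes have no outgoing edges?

Leaves are exactly the stored words that no other stored word extends.
Those words: "mfjc", "msagr", "msaguiopk", "msagvvi", "msagw", "msagydle", "msagylfl", "msaqmm", "msrwc", "msxgd"
Leaf count: 10

10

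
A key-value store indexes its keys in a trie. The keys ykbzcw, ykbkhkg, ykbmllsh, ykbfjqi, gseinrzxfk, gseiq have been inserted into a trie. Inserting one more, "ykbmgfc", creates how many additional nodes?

"ykbm" is already a path in the trie; the remaining "gfc" must be added.
New nodes needed: |"ykbmgfc"| − 4 = 7 − 4 = 3.

3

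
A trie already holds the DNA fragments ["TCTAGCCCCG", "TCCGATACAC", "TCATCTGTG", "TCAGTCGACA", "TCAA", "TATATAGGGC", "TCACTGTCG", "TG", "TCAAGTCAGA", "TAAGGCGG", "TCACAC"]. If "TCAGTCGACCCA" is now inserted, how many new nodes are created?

"TCAGTCGAC" is already a path in the trie; the remaining "CCA" must be added.
Each of the 3 remaining characters creates one node.

3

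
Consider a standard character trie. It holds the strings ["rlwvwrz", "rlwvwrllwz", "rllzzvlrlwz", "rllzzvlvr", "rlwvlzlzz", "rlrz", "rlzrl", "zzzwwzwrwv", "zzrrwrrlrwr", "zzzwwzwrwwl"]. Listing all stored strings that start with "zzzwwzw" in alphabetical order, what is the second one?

zzzwwzwrwwl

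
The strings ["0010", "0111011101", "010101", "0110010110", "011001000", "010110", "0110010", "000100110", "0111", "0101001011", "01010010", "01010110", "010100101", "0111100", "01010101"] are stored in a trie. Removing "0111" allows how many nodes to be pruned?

A node on "0111"'s path can go only if nothing else ends at it or branches off below it.
Every node on "0111" is still needed (e.g. by "0111011101"), so nothing is freed.
Nodes removed: 0

0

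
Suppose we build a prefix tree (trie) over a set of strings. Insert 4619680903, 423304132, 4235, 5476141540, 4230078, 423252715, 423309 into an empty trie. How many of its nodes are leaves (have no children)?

7

A leaf is a node with no children — equivalently, the end of a word that is not a proper prefix of any other stored word.
Those words: "4230078", "423252715", "423304132", "423309", "4235", "4619680903", "5476141540"
Leaf count: 7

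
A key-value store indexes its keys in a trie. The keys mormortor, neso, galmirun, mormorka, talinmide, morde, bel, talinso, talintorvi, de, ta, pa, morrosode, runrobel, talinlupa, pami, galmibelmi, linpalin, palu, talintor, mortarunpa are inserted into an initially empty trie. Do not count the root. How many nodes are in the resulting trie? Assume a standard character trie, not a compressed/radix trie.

90

Trace insertions, counting only characters that open a new branch:
  "mormortor" → 9 new (m, o, r, m, o, r, t, o, r)
  "neso" → 4 new (n, e, s, o)
  "galmirun" → 8 new (g, a, l, m, i, r, u, n)
  "mormorka" → prefix "mormor" already present; 2 new (k, a)
  "talinmide" → 9 new (t, a, l, i, n, m, i, d, e)
  "morde" → prefix "mor" already present; 2 new (d, e)
  "bel" → 3 new (b, e, l)
  "talinso" → prefix "talin" already present; 2 new (s, o)
  "talintorvi" → prefix "talin" already present; 5 new (t, o, r, v, i)
  "de" → 2 new (d, e)
  "ta" → prefix "ta" already present; 0 new (none)
  "pa" → 2 new (p, a)
  "morrosode" → prefix "mor" already present; 6 new (r, o, s, o, d, e)
  "runrobel" → 8 new (r, u, n, r, o, b, e, l)
  "talinlupa" → prefix "talin" already present; 4 new (l, u, p, a)
  "pami" → prefix "pa" already present; 2 new (m, i)
  "galmibelmi" → prefix "galmi" already present; 5 new (b, e, l, m, i)
  "linpalin" → 8 new (l, i, n, p, a, l, i, n)
  "palu" → prefix "pa" already present; 2 new (l, u)
  "talintor" → prefix "talintor" already present; 0 new (none)
  "mortarunpa" → prefix "mor" already present; 7 new (t, a, r, u, n, p, a)
Total nodes = 9 + 4 + 8 + 2 + 9 + 2 + 3 + 2 + 5 + 2 + 0 + 2 + 6 + 8 + 4 + 2 + 5 + 8 + 2 + 0 + 7 = 90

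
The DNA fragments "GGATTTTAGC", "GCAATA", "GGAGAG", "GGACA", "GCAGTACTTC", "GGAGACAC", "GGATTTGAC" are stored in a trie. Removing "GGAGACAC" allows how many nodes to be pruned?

A node on "GGAGACAC"'s path can go only if nothing else ends at it or branches off below it.
The suffix "CAC" (3 nodes) is used only by "GGAGACAC"; the node for "GGAGA" still has the child "G", so pruning stops there.
Nodes removed: 3

3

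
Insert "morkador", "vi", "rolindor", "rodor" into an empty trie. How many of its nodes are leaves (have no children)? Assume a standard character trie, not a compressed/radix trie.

A leaf is a node with no children — equivalently, the end of a word that is not a proper prefix of any other stored word.
Those words: "morkador", "rodor", "rolindor", "vi"
Leaf count: 4

4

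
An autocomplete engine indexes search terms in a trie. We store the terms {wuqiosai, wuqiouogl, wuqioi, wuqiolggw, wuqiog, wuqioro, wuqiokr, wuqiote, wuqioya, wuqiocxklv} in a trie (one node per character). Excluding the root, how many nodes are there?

Insert word by word; a character creates a node only if that edge doesn't already exist:
  "wuqiosai" → 8 new (w, u, q, i, o, s, a, i)
  "wuqiouogl" → prefix "wuqio" already present; 4 new (u, o, g, l)
  "wuqioi" → prefix "wuqio" already present; 1 new (i)
  "wuqiolggw" → prefix "wuqio" already present; 4 new (l, g, g, w)
  "wuqiog" → prefix "wuqio" already present; 1 new (g)
  "wuqioro" → prefix "wuqio" already present; 2 new (r, o)
  "wuqiokr" → prefix "wuqio" already present; 2 new (k, r)
  "wuqiote" → prefix "wuqio" already present; 2 new (t, e)
  "wuqioya" → prefix "wuqio" already present; 2 new (y, a)
  "wuqiocxklv" → prefix "wuqio" already present; 5 new (c, x, k, l, v)
Total nodes = 8 + 4 + 1 + 4 + 1 + 2 + 2 + 2 + 2 + 5 = 31

31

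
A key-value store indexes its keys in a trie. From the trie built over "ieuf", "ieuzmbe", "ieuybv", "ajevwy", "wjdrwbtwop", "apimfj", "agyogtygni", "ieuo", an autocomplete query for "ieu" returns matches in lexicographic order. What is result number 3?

Words with prefix "ieu", in lexicographic order: "ieuf", "ieuo", "ieuybv", "ieuzmbe"
The 3rd is ieuybv.

ieuybv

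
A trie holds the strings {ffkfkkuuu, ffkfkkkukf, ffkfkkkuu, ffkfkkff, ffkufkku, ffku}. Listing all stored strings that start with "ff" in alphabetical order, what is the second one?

ffkfkkkukf

DFS of the "ff" subtree visits, in order: "ffkfkkff", "ffkfkkkukf", "ffkfkkkuu", "ffkfkkuuu", "ffku", "ffkufkku"
Position 2: ffkfkkkukf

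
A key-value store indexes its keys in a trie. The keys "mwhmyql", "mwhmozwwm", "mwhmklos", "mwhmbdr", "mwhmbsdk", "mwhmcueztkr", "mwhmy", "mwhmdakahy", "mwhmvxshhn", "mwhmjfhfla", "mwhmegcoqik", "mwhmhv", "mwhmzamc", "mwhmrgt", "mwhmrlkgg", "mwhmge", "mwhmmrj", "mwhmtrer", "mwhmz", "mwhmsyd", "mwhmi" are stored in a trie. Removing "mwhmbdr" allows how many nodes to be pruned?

Walk "mwhmbdr" from the leaf back toward the root, removing each node that no remaining word uses.
The suffix "dr" (2 nodes) is used only by "mwhmbdr"; the node for "mwhmb" still has the child "s", so pruning stops there.
Nodes removed: 2

2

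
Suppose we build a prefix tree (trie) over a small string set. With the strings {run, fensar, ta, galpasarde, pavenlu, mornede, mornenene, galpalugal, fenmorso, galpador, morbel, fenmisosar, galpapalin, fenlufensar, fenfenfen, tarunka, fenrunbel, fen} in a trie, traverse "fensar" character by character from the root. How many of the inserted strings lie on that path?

Check each prefix of "fensar" against the stored set — each match is an end-marker on the path.
Prefixes of the query that are stored words: "fen", "fensar"
Count: 2

2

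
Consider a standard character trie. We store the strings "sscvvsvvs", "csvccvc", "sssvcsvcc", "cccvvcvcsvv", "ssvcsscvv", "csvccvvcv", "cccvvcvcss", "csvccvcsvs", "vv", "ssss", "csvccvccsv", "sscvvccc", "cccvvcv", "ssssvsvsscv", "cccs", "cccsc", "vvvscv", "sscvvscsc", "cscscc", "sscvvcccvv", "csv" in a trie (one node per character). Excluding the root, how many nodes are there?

Count nodes per top-level branch (shared prefixes stored once):
  'c'-branch (cccs, cccsc, cccvvcv, cccvvcvcss, cccvvcvcsvv, cscscc, csv, csvccvc, csvccvccsv, csvccvcsvs, csvccvvcv): 33 nodes
  's'-branch (sscvvccc, sscvvcccvv, sscvvscsc, sscvvsvvs, ssss, ssssvsvsscv, sssvcsvcc, ssvcsscvv): 39 nodes
  'v'-branch (vv, vvvscv): 6 nodes
Sum: 78

78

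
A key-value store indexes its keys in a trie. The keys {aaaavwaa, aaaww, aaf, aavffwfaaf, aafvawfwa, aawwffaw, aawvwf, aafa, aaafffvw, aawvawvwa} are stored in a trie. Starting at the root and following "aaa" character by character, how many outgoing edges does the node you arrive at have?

The children of the "aaa" node are the distinct next characters among strings starting with "aaa".
Characters that immediately follow "aaa" among the stored strings: {a, f, w}.
That node has 3 child edges.

3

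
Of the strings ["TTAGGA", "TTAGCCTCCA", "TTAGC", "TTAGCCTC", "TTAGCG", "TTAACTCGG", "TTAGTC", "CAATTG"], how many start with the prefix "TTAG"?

Traverse to the node for "TTAG", then collect every word in that subtree.
Words under "TTAG": TTAGC, TTAGCCTC, TTAGCCTCCA, TTAGCG, TTAGGA, TTAGTC
Count: 6

6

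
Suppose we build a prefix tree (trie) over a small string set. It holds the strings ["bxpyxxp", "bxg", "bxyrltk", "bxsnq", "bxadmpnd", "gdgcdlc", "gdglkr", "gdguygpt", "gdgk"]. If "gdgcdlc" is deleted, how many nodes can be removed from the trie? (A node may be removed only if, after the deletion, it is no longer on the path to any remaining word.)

Walk "gdgcdlc" from the leaf back toward the root, removing each node that no remaining word uses.
The suffix "cdlc" (4 nodes) is used only by "gdgcdlc"; the node for "gdg" still has the child "l", so pruning stops there.
Nodes removed: 4

4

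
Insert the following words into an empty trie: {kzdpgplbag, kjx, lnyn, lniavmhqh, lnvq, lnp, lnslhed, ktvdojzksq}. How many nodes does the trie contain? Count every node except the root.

40

For each word, the new-node count is its length minus the longest prefix already in the trie:
  "kzdpgplbag" → 10 new (k, z, d, p, g, p, l, b, a, g)
  "kjx" → prefix "k" already present; 2 new (j, x)
  "lnyn" → 4 new (l, n, y, n)
  "lniavmhqh" → prefix "ln" already present; 7 new (i, a, v, m, h, q, h)
  "lnvq" → prefix "ln" already present; 2 new (v, q)
  "lnp" → prefix "ln" already present; 1 new (p)
  "lnslhed" → prefix "ln" already present; 5 new (s, l, h, e, d)
  "ktvdojzksq" → prefix "k" already present; 9 new (t, v, d, o, j, z, k, s, q)
Total nodes = 10 + 2 + 4 + 7 + 2 + 1 + 5 + 9 = 40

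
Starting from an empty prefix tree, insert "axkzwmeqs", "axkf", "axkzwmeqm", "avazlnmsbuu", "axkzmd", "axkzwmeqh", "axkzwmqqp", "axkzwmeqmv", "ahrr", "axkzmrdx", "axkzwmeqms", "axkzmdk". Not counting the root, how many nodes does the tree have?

Insert word by word; a character creates a node only if that edge doesn't already exist:
  "axkzwmeqs" → 9 new (a, x, k, z, w, m, e, q, s)
  "axkf" → prefix "axk" already present; 1 new (f)
  "axkzwmeqm" → prefix "axkzwmeq" already present; 1 new (m)
  "avazlnmsbuu" → prefix "a" already present; 10 new (v, a, z, l, n, m, s, b, u, u)
  "axkzmd" → prefix "axkz" already present; 2 new (m, d)
  "axkzwmeqh" → prefix "axkzwmeq" already present; 1 new (h)
  "axkzwmqqp" → prefix "axkzwm" already present; 3 new (q, q, p)
  "axkzwmeqmv" → prefix "axkzwmeqm" already present; 1 new (v)
  "ahrr" → prefix "a" already present; 3 new (h, r, r)
  "axkzmrdx" → prefix "axkzm" already present; 3 new (r, d, x)
  "axkzwmeqms" → prefix "axkzwmeqm" already present; 1 new (s)
  "axkzmdk" → prefix "axkzmd" already present; 1 new (k)
Total nodes = 9 + 1 + 1 + 10 + 2 + 1 + 3 + 1 + 3 + 3 + 1 + 1 = 36

36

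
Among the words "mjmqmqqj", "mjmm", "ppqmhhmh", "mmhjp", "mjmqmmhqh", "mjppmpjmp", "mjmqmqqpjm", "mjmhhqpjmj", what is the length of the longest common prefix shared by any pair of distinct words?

7

Look for the deepest trie node that still has at least two words in its subtree.
"mjmqmqqj" and "mjmqmqqpjm" agree on "mjmqmqq" (7 characters) before diverging; nothing deeper is shared.
Longest shared-prefix length: 7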